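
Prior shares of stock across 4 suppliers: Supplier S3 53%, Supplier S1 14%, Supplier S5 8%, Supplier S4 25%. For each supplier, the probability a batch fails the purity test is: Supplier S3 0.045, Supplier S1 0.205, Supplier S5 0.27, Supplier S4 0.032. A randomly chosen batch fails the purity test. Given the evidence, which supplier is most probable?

Supplier S1

Unnormalized posteriors (prior × likelihood):
  Supplier S3: 0.53 × 0.045 = 0.02385
  Supplier S1: 0.14 × 0.205 = 0.0287
  Supplier S5: 0.08 × 0.27 = 0.0216
  Supplier S4: 0.25 × 0.032 = 0.008
Normalizing constant = 0.08215.
Largest term belongs to Supplier S1, so Supplier S1 is most probable.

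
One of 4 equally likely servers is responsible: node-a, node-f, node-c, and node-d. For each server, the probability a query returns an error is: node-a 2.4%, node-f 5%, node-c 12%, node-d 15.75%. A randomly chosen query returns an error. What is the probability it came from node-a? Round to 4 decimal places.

With a uniform prior (1/4 each), posterior ∝ likelihood:
  node-a: 0.024
  node-f: 0.05
  node-c: 0.12
  node-d: 0.1575
Normalizing constant = 0.3515.
P(node-a | evidence) = 0.024 / 0.3515 ≈ 0.0683.

0.0683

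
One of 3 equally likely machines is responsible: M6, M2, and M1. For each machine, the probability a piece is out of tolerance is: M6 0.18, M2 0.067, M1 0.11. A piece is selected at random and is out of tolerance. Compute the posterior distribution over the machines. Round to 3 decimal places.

M6 0.504, M2 0.188, M1 0.308

With a uniform prior (1/3 each), posterior ∝ likelihood:
  M6: 0.18
  M2: 0.067
  M1: 0.11
Normalizing constant = 0.357.
P(M6 | oversize) = 0.18/0.357 ≈ 0.504
P(M2 | oversize) = 0.067/0.357 ≈ 0.188
P(M1 | oversize) = 0.11/0.357 ≈ 0.308
(Check: 0.504+0.188+0.308 = 1.000.)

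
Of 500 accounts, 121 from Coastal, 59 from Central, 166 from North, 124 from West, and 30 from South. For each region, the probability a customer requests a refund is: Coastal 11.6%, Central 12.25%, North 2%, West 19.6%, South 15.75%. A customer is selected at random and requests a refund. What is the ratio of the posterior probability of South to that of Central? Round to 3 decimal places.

0.654

Prior × likelihood for each hypothesis:
  Coastal: 0.242 × 0.116 = 0.028072
  Central: 0.118 × 0.1225 = 0.014455
  North: 0.332 × 0.02 = 0.00664
  West: 0.248 × 0.196 = 0.048608
  South: 0.06 × 0.1575 = 0.00945
Total = 0.107225.
The ratio is 0.00945 / 0.014455 (the normalizer cancels) = 0.654.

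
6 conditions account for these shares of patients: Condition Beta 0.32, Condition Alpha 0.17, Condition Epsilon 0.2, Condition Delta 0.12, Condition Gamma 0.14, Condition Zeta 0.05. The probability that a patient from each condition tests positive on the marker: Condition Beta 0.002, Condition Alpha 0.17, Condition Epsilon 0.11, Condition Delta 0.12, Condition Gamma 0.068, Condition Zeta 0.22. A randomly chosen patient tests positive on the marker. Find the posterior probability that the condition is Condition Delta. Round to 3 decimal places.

Compute prior × likelihood for every hypothesis:
  Condition Beta: 0.32 × 0.002 = 0.00064
  Condition Alpha: 0.17 × 0.17 = 0.0289
  Condition Epsilon: 0.2 × 0.11 = 0.022
  Condition Delta: 0.12 × 0.12 = 0.0144
  Condition Gamma: 0.14 × 0.068 = 0.00952
  Condition Zeta: 0.05 × 0.22 = 0.011
Total = 0.08646.
P(Condition Delta | evidence) = 0.0144 / 0.08646 ≈ 0.167.

0.167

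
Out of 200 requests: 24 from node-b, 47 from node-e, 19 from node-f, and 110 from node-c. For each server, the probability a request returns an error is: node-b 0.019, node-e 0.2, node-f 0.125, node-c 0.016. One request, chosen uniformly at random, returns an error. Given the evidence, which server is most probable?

node-e

Prior × likelihood for each hypothesis:
  node-b: 0.12 × 0.019 = 0.00228
  node-e: 0.235 × 0.2 = 0.047
  node-f: 0.095 × 0.125 = 0.011875
  node-c: 0.55 × 0.016 = 0.0088
Sum = 0.069955.
Largest term belongs to node-e, so node-e is most probable.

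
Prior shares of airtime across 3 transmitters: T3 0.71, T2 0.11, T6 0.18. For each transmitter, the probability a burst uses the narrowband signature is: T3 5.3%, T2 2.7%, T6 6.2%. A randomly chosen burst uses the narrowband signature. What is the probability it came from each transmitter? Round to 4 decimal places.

Unnormalized posteriors (prior × likelihood):
  T3: 0.71 × 0.053 = 0.03763
  T2: 0.11 × 0.027 = 0.00297
  T6: 0.18 × 0.062 = 0.01116
Sum = 0.05176.
P(T3 | narrowband) = 0.03763/0.05176 ≈ 0.7270
P(T2 | narrowband) = 0.00297/0.05176 ≈ 0.0574
P(T6 | narrowband) = 0.01116/0.05176 ≈ 0.2156

T3 0.7270, T2 0.0574, T6 0.2156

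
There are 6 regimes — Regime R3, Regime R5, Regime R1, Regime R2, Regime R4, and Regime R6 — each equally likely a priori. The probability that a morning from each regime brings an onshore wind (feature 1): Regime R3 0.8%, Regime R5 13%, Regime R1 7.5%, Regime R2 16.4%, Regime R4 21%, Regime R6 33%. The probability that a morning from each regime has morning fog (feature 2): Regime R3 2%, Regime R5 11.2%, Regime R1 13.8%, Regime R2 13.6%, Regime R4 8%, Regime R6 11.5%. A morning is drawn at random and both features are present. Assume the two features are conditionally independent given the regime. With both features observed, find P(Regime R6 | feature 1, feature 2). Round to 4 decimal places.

Since the prior is uniform, the posterior is proportional to the likelihood:
  Regime R3: 0.008 × 0.02 = 0.00016
  Regime R5: 0.13 × 0.112 = 0.01456
  Regime R1: 0.075 × 0.138 = 0.01035
  Regime R2: 0.164 × 0.136 = 0.022304
  Regime R4: 0.21 × 0.08 = 0.0168
  Regime R6: 0.33 × 0.115 = 0.03795
Total = 0.102124.
P(Regime R6 | evidence) = 0.03795 / 0.102124 ≈ 0.3716.

0.3716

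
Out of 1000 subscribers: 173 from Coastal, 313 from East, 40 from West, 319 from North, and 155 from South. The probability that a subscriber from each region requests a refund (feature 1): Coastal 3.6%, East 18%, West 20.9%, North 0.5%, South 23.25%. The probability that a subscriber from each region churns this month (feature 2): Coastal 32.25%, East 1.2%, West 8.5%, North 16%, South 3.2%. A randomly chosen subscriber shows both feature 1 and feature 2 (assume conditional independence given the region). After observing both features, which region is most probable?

Coastal

Unnormalized posteriors (prior × likelihood):
  Coastal: 0.173 × 0.036 × 0.3225 = 0.00200853
  East: 0.313 × 0.18 × 0.012 = 0.00067608
  West: 0.04 × 0.209 × 0.085 = 0.0007106
  North: 0.319 × 0.005 × 0.16 = 0.0002552
  South: 0.155 × 0.2325 × 0.032 = 0.0011532
Total = 0.00480361.
Largest term belongs to Coastal, so Coastal is most probable.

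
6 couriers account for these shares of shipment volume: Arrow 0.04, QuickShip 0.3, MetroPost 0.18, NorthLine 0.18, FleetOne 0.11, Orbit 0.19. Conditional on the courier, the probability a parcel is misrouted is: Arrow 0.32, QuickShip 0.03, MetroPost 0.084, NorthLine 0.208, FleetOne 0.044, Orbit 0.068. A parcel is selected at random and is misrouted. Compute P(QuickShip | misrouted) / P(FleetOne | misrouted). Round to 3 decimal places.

1.860

Prior × likelihood for each hypothesis:
  Arrow: 0.04 × 0.32 = 0.0128
  QuickShip: 0.3 × 0.03 = 0.009
  MetroPost: 0.18 × 0.084 = 0.01512
  NorthLine: 0.18 × 0.208 = 0.03744
  FleetOne: 0.11 × 0.044 = 0.00484
  Orbit: 0.19 × 0.068 = 0.01292
Total = 0.09212.
The ratio is 0.009 / 0.00484 (the normalizer cancels) = 1.860.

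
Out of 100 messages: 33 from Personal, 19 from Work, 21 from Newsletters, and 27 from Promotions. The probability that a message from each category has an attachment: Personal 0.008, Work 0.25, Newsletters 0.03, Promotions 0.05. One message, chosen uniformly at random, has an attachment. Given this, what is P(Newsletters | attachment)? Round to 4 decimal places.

Unnormalized posteriors (prior × likelihood):
  Personal: 0.33 × 0.008 = 0.00264
  Work: 0.19 × 0.25 = 0.0475
  Newsletters: 0.21 × 0.03 = 0.0063
  Promotions: 0.27 × 0.05 = 0.0135
Total = 0.06994.
P(Newsletters | evidence) = 0.0063 / 0.06994 ≈ 0.0901.

0.0901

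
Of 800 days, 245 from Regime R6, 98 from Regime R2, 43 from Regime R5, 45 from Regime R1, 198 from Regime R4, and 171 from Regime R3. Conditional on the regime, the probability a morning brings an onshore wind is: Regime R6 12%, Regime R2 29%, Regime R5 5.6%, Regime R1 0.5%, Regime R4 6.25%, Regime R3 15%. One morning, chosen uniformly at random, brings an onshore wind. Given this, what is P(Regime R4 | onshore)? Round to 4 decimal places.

Unnormalized posteriors (prior × likelihood):
  Regime R6: 0.30625 × 0.12 = 0.03675
  Regime R2: 0.1225 × 0.29 = 0.035525
  Regime R5: 0.05375 × 0.056 = 0.00301
  Regime R1: 0.05625 × 0.005 = 0.00028125
  Regime R4: 0.2475 × 0.0625 = 0.01546875
  Regime R3: 0.21375 × 0.15 = 0.0320625
Total = 0.1230975.
P(Regime R4 | evidence) = 0.01546875 / 0.1230975 ≈ 0.1257.

0.1257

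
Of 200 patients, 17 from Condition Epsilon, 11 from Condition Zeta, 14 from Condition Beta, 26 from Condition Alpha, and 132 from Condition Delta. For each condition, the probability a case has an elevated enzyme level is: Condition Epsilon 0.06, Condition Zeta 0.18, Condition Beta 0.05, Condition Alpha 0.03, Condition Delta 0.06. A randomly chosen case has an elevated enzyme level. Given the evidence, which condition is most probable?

By Bayes' rule, posterior ∝ prior × likelihood:
  Condition Epsilon: 0.085 × 0.06 = 0.0051
  Condition Zeta: 0.055 × 0.18 = 0.0099
  Condition Beta: 0.07 × 0.05 = 0.0035
  Condition Alpha: 0.13 × 0.03 = 0.0039
  Condition Delta: 0.66 × 0.06 = 0.0396
Normalizing constant = 0.062.
Largest term belongs to Condition Delta, so Condition Delta is most probable.

Condition Delta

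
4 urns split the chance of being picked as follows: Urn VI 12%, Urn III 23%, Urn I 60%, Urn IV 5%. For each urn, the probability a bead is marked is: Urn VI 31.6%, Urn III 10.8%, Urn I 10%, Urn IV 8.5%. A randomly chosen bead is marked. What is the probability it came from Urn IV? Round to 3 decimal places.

Prior × likelihood for each hypothesis:
  Urn VI: 0.12 × 0.316 = 0.03792
  Urn III: 0.23 × 0.108 = 0.02484
  Urn I: 0.6 × 0.1 = 0.06
  Urn IV: 0.05 × 0.085 = 0.00425
Total = 0.12701.
P(Urn IV | evidence) = 0.00425 / 0.12701 ≈ 0.033.

0.033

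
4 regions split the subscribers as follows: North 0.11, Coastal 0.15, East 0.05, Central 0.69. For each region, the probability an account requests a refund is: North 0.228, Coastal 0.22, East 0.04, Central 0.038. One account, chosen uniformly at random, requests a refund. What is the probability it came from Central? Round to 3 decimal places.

0.304

Prior × likelihood for each hypothesis:
  North: 0.11 × 0.228 = 0.02508
  Coastal: 0.15 × 0.22 = 0.033
  East: 0.05 × 0.04 = 0.002
  Central: 0.69 × 0.038 = 0.02622
Normalizing constant = 0.0863.
P(Central | evidence) = 0.02622 / 0.0863 ≈ 0.304.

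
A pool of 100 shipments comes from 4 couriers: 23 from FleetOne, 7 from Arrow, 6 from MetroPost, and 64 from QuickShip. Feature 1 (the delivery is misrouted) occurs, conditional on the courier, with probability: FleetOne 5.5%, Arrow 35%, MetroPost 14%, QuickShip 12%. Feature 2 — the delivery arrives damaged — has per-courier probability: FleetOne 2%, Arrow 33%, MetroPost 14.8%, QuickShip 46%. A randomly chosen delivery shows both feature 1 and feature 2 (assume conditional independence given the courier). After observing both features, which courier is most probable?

Compute prior × likelihood for every hypothesis:
  FleetOne: 0.23 × 0.055 × 0.02 = 0.000253
  Arrow: 0.07 × 0.35 × 0.33 = 0.008085
  MetroPost: 0.06 × 0.14 × 0.148 = 0.0012432
  QuickShip: 0.64 × 0.12 × 0.46 = 0.035328
Total = 0.0449092.
Largest term belongs to QuickShip, so QuickShip is most probable.

QuickShip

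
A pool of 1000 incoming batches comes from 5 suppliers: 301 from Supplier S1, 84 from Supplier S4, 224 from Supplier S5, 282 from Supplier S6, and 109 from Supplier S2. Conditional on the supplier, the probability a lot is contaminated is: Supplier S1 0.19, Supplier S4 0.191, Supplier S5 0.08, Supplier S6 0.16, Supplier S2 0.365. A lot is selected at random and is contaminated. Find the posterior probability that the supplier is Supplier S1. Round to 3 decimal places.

Unnormalized posteriors (prior × likelihood):
  Supplier S1: 0.301 × 0.19 = 0.05719
  Supplier S4: 0.084 × 0.191 = 0.016044
  Supplier S5: 0.224 × 0.08 = 0.01792
  Supplier S6: 0.282 × 0.16 = 0.04512
  Supplier S2: 0.109 × 0.365 = 0.039785
Total = 0.176059.
P(Supplier S1 | evidence) = 0.05719 / 0.176059 ≈ 0.325.

0.325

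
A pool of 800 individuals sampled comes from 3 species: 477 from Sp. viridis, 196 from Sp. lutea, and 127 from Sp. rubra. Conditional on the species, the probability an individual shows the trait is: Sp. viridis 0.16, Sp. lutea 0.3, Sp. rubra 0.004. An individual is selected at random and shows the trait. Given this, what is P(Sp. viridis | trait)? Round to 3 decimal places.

Compute prior × likelihood for every hypothesis:
  Sp. viridis: 0.59625 × 0.16 = 0.0954
  Sp. lutea: 0.245 × 0.3 = 0.0735
  Sp. rubra: 0.15875 × 0.004 = 0.000635
Sum = 0.169535.
P(Sp. viridis | evidence) = 0.0954 / 0.169535 ≈ 0.563.

0.563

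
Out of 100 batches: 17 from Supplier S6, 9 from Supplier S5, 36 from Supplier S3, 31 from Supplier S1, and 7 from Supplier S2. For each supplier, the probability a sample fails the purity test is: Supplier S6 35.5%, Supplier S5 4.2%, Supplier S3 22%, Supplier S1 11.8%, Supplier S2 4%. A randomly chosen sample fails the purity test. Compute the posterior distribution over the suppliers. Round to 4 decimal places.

Supplier S6 0.3303, Supplier S5 0.0207, Supplier S3 0.4335, Supplier S1 0.2002, Supplier S2 0.0153

By Bayes' rule, posterior ∝ prior × likelihood:
  Supplier S6: 0.17 × 0.355 = 0.06035
  Supplier S5: 0.09 × 0.042 = 0.00378
  Supplier S3: 0.36 × 0.22 = 0.0792
  Supplier S1: 0.31 × 0.118 = 0.03658
  Supplier S2: 0.07 × 0.04 = 0.0028
Total = 0.18271.
P(Supplier S6 | off-spec) = 0.06035/0.18271 ≈ 0.3303
P(Supplier S5 | off-spec) = 0.00378/0.18271 ≈ 0.0207
P(Supplier S3 | off-spec) = 0.0792/0.18271 ≈ 0.4335
P(Supplier S1 | off-spec) = 0.03658/0.18271 ≈ 0.2002
P(Supplier S2 | off-spec) = 0.0028/0.18271 ≈ 0.0153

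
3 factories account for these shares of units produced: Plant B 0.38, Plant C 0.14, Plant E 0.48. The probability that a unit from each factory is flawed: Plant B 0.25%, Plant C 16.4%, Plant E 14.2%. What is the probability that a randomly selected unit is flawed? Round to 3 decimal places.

0.092

Prior × likelihood for each hypothesis:
  Plant B: 0.38 × 0.0025 = 0.00095
  Plant C: 0.14 × 0.164 = 0.02296
  Plant E: 0.48 × 0.142 = 0.06816
P(flawed) = 0.00095 + 0.02296 + 0.06816 = 0.09207 → 0.092.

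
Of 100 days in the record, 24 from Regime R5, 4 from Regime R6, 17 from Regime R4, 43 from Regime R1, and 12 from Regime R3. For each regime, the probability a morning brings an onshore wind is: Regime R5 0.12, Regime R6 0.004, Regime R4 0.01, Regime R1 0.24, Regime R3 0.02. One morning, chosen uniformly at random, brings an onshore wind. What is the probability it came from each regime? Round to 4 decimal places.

Regime R5 0.2114, Regime R6 0.0012, Regime R4 0.0125, Regime R1 0.7574, Regime R3 0.0176

Compute prior × likelihood for every hypothesis:
  Regime R5: 0.24 × 0.12 = 0.0288
  Regime R6: 0.04 × 0.004 = 0.00016
  Regime R4: 0.17 × 0.01 = 0.0017
  Regime R1: 0.43 × 0.24 = 0.1032
  Regime R3: 0.12 × 0.02 = 0.0024
Total = 0.13626.
P(Regime R5 | onshore) = 0.0288/0.13626 ≈ 0.2114
P(Regime R6 | onshore) = 0.00016/0.13626 ≈ 0.0012
P(Regime R4 | onshore) = 0.0017/0.13626 ≈ 0.0125
P(Regime R1 | onshore) = 0.1032/0.13626 ≈ 0.7574
P(Regime R3 | onshore) = 0.0024/0.13626 ≈ 0.0176
(Check: 0.2114+0.0012+0.0125+0.7574+0.0176 = 1.0001.)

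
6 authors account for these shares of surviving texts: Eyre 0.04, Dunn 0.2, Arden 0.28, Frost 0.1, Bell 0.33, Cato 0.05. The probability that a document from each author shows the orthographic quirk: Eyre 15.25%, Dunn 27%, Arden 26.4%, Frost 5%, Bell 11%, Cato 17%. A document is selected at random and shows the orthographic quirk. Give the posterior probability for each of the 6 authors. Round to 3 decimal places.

Eyre 0.033, Dunn 0.294, Arden 0.402, Frost 0.027, Bell 0.197, Cato 0.046

By Bayes' rule, posterior ∝ prior × likelihood:
  Eyre: 0.04 × 0.1525 = 0.0061
  Dunn: 0.2 × 0.27 = 0.054
  Arden: 0.28 × 0.264 = 0.07392
  Frost: 0.1 × 0.05 = 0.005
  Bell: 0.33 × 0.11 = 0.0363
  Cato: 0.05 × 0.17 = 0.0085
Normalizing constant = 0.18382.
P(Eyre | quirk) = 0.0061/0.18382 ≈ 0.033
P(Dunn | quirk) = 0.054/0.18382 ≈ 0.294
P(Arden | quirk) = 0.07392/0.18382 ≈ 0.402
P(Frost | quirk) = 0.005/0.18382 ≈ 0.027
P(Bell | quirk) = 0.0363/0.18382 ≈ 0.197
P(Cato | quirk) = 0.0085/0.18382 ≈ 0.046
(Check: 0.033+0.294+0.402+0.027+0.197+0.046 = 0.999.)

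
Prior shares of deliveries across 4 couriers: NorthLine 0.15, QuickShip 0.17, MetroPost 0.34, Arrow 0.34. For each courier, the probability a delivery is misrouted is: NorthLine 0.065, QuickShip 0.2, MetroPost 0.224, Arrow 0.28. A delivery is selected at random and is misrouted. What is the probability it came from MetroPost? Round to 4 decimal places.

Compute prior × likelihood for every hypothesis:
  NorthLine: 0.15 × 0.065 = 0.00975
  QuickShip: 0.17 × 0.2 = 0.034
  MetroPost: 0.34 × 0.224 = 0.07616
  Arrow: 0.34 × 0.28 = 0.0952
Sum = 0.21511.
P(MetroPost | evidence) = 0.07616 / 0.21511 ≈ 0.3541.

0.3541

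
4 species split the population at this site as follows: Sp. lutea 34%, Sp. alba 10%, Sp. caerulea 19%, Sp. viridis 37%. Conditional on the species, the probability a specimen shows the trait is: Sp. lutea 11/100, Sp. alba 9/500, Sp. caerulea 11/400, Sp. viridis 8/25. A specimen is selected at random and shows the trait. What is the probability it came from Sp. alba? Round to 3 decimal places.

0.011

Unnormalized posteriors (prior × likelihood):
  Sp. lutea: 0.34 × 0.11 = 0.0374
  Sp. alba: 0.1 × 0.018 = 0.0018
  Sp. caerulea: 0.19 × 0.0275 = 0.005225
  Sp. viridis: 0.37 × 0.32 = 0.1184
Sum = 0.162825.
P(Sp. alba | evidence) = 0.0018 / 0.162825 ≈ 0.011.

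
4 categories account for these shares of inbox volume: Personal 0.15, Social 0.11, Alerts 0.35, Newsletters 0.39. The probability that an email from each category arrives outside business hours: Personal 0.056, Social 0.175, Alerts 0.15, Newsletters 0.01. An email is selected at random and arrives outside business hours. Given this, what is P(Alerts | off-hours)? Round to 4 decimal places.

0.6246

Unnormalized posteriors (prior × likelihood):
  Personal: 0.15 × 0.056 = 0.0084
  Social: 0.11 × 0.175 = 0.01925
  Alerts: 0.35 × 0.15 = 0.0525
  Newsletters: 0.39 × 0.01 = 0.0039
Normalizing constant = 0.08405.
P(Alerts | evidence) = 0.0525 / 0.08405 ≈ 0.6246.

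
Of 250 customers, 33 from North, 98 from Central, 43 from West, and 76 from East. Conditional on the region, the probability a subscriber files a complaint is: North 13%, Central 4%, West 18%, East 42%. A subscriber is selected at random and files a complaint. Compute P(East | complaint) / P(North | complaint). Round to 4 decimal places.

By Bayes' rule, posterior ∝ prior × likelihood:
  North: 0.132 × 0.13 = 0.01716
  Central: 0.392 × 0.04 = 0.01568
  West: 0.172 × 0.18 = 0.03096
  East: 0.304 × 0.42 = 0.12768
Sum = 0.19148.
The ratio is 0.12768 / 0.01716 (the normalizer cancels) = 7.4406.

7.4406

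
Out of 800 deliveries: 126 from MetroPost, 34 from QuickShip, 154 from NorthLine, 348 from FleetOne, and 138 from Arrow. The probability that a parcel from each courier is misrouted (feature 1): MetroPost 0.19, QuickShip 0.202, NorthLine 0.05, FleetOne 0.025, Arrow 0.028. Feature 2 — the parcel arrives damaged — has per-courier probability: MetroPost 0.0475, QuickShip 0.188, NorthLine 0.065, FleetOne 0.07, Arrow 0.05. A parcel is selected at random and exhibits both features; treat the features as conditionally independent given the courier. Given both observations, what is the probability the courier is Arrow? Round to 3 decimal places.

0.052

Unnormalized posteriors (prior × likelihood):
  MetroPost: 0.1575 × 0.19 × 0.0475 = 0.0014214375
  QuickShip: 0.0425 × 0.202 × 0.188 = 0.00161398
  NorthLine: 0.1925 × 0.05 × 0.065 = 0.000625625
  FleetOne: 0.435 × 0.025 × 0.07 = 0.00076125
  Arrow: 0.1725 × 0.028 × 0.05 = 0.0002415
Sum = 0.0046637925.
P(Arrow | evidence) = 0.0002415 / 0.0046637925 ≈ 0.052.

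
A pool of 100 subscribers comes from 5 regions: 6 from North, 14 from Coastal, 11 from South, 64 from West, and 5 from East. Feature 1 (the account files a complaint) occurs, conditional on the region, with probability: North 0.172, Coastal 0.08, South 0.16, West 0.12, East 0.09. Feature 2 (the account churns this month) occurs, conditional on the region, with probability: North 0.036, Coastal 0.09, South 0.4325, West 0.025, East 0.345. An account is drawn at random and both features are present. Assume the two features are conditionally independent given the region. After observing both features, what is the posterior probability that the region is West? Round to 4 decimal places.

0.1540

Prior × likelihood for each hypothesis:
  North: 0.06 × 0.172 × 0.036 = 0.00037152
  Coastal: 0.14 × 0.08 × 0.09 = 0.001008
  South: 0.11 × 0.16 × 0.4325 = 0.007612
  West: 0.64 × 0.12 × 0.025 = 0.00192
  East: 0.05 × 0.09 × 0.345 = 0.0015525
Sum = 0.01246402.
P(West | evidence) = 0.00192 / 0.01246402 ≈ 0.1540.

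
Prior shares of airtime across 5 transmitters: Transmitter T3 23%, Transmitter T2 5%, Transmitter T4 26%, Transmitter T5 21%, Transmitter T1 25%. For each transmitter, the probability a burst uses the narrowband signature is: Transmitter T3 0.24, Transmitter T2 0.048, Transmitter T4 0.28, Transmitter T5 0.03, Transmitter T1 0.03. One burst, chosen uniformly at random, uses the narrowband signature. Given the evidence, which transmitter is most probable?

Compute prior × likelihood for every hypothesis:
  Transmitter T3: 0.23 × 0.24 = 0.0552
  Transmitter T2: 0.05 × 0.048 = 0.0024
  Transmitter T4: 0.26 × 0.28 = 0.0728
  Transmitter T5: 0.21 × 0.03 = 0.0063
  Transmitter T1: 0.25 × 0.03 = 0.0075
Normalizing constant = 0.1442.
Largest term belongs to Transmitter T4, so Transmitter T4 is most probable.

Transmitter T4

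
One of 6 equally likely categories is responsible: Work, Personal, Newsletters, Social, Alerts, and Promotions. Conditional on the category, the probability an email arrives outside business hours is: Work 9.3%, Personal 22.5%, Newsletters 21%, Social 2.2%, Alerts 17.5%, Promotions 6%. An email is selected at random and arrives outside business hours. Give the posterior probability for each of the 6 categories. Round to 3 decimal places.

Work 0.118, Personal 0.287, Newsletters 0.268, Social 0.028, Alerts 0.223, Promotions 0.076

With a uniform prior (1/6 each), posterior ∝ likelihood:
  Work: 0.093
  Personal: 0.225
  Newsletters: 0.21
  Social: 0.022
  Alerts: 0.175
  Promotions: 0.06
Sum = 0.785.
P(Work | off-hours) = 0.093/0.785 ≈ 0.118
P(Personal | off-hours) = 0.225/0.785 ≈ 0.287
P(Newsletters | off-hours) = 0.21/0.785 ≈ 0.268
P(Social | off-hours) = 0.022/0.785 ≈ 0.028
P(Alerts | off-hours) = 0.175/0.785 ≈ 0.223
P(Promotions | off-hours) = 0.06/0.785 ≈ 0.076
(Check: 0.118+0.287+0.268+0.028+0.223+0.076 = 1.000.)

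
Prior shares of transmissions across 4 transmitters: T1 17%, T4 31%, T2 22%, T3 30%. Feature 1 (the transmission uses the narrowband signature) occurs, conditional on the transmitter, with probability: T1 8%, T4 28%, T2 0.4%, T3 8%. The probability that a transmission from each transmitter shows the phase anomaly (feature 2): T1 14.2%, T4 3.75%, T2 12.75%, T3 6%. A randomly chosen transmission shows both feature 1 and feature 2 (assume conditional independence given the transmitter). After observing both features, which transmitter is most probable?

T4

Unnormalized posteriors (prior × likelihood):
  T1: 0.17 × 0.08 × 0.142 = 0.0019312
  T4: 0.31 × 0.28 × 0.0375 = 0.003255
  T2: 0.22 × 0.004 × 0.1275 = 0.0001122
  T3: 0.3 × 0.08 × 0.06 = 0.00144
Total = 0.0067384.
Largest term belongs to T4, so T4 is most probable.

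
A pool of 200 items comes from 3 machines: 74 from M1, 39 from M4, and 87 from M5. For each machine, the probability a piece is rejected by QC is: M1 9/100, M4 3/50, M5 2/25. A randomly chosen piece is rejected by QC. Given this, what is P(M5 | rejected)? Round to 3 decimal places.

0.436

By Bayes' rule, posterior ∝ prior × likelihood:
  M1: 0.37 × 0.09 = 0.0333
  M4: 0.195 × 0.06 = 0.0117
  M5: 0.435 × 0.08 = 0.0348
Total = 0.0798.
P(M5 | evidence) = 0.0348 / 0.0798 ≈ 0.436.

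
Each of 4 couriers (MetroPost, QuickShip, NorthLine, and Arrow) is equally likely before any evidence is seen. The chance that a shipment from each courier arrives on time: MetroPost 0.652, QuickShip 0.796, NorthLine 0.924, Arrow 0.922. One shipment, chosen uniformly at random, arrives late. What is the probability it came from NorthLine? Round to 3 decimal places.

0.108

Taking complements, P(late | each) = MetroPost 0.348, QuickShip 0.204, NorthLine 0.076, Arrow 0.078.
Since the prior is uniform, the posterior is proportional to the likelihood:
  MetroPost: 0.348
  QuickShip: 0.204
  NorthLine: 0.076
  Arrow: 0.078
Normalizing constant = 0.706.
P(NorthLine | evidence) = 0.076 / 0.706 ≈ 0.108.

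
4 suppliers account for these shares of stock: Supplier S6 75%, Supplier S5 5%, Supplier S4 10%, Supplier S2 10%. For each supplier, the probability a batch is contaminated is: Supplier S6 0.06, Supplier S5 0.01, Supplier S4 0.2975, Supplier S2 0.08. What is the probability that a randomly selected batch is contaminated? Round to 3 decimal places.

0.083

Prior × likelihood for each hypothesis:
  Supplier S6: 0.75 × 0.06 = 0.045
  Supplier S5: 0.05 × 0.01 = 0.0005
  Supplier S4: 0.1 × 0.2975 = 0.02975
  Supplier S2: 0.1 × 0.08 = 0.008
P(contaminated) = 0.045 + 0.0005 + 0.02975 + 0.008 = 0.08325 → 0.083.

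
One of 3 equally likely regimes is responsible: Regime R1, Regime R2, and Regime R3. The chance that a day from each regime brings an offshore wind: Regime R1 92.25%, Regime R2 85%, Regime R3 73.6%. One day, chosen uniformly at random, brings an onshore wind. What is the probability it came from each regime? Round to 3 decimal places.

Regime R1 0.158, Regime R2 0.305, Regime R3 0.537

Taking complements, P(onshore | each) = Regime R1 0.0775, Regime R2 0.15, Regime R3 0.264.
Since the prior is uniform, the posterior is proportional to the likelihood:
  Regime R1: 0.0775
  Regime R2: 0.15
  Regime R3: 0.264
Normalizing constant = 0.4915.
P(Regime R1 | onshore) = 0.0775/0.4915 ≈ 0.158
P(Regime R2 | onshore) = 0.15/0.4915 ≈ 0.305
P(Regime R3 | onshore) = 0.264/0.4915 ≈ 0.537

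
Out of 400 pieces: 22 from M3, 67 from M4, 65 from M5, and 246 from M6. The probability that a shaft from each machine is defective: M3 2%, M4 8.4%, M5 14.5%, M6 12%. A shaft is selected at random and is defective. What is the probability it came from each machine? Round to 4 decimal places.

M3 0.0098, M4 0.1250, M5 0.2094, M6 0.6558

Compute prior × likelihood for every hypothesis:
  M3: 0.055 × 0.02 = 0.0011
  M4: 0.1675 × 0.084 = 0.01407
  M5: 0.1625 × 0.145 = 0.0235625
  M6: 0.615 × 0.12 = 0.0738
Total = 0.1125325.
P(M3 | defective) = 0.0011/0.1125325 ≈ 0.0098
P(M4 | defective) = 0.01407/0.1125325 ≈ 0.1250
P(M5 | defective) = 0.0235625/0.1125325 ≈ 0.2094
P(M6 | defective) = 0.0738/0.1125325 ≈ 0.6558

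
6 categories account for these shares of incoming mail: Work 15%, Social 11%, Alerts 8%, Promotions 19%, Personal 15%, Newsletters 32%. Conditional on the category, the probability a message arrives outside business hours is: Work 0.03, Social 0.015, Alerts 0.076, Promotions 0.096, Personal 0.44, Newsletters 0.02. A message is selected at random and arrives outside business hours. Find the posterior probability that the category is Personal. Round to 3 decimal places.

By Bayes' rule, posterior ∝ prior × likelihood:
  Work: 0.15 × 0.03 = 0.0045
  Social: 0.11 × 0.015 = 0.00165
  Alerts: 0.08 × 0.076 = 0.00608
  Promotions: 0.19 × 0.096 = 0.01824
  Personal: 0.15 × 0.44 = 0.066
  Newsletters: 0.32 × 0.02 = 0.0064
Sum = 0.10287.
P(Personal | evidence) = 0.066 / 0.10287 ≈ 0.642.

0.642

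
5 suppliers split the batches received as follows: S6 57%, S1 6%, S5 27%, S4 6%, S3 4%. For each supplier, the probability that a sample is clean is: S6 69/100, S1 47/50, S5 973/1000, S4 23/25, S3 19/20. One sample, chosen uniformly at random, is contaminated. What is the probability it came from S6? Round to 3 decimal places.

Taking complements, P(contaminated | each) = S6 0.31, S1 0.06, S5 0.027, S4 0.08, S3 0.05.
Unnormalized posteriors (prior × likelihood):
  S6: 0.57 × 0.31 = 0.1767
  S1: 0.06 × 0.06 = 0.0036
  S5: 0.27 × 0.027 = 0.00729
  S4: 0.06 × 0.08 = 0.0048
  S3: 0.04 × 0.05 = 0.002
Normalizing constant = 0.19439.
P(S6 | evidence) = 0.1767 / 0.19439 ≈ 0.909.

0.909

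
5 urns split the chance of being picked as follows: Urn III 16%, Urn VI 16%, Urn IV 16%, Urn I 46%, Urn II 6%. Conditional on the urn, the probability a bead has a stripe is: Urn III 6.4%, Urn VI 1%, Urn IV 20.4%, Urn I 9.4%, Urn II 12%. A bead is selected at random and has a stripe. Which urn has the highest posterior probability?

Urn I

By Bayes' rule, posterior ∝ prior × likelihood:
  Urn III: 0.16 × 0.064 = 0.01024
  Urn VI: 0.16 × 0.01 = 0.0016
  Urn IV: 0.16 × 0.204 = 0.03264
  Urn I: 0.46 × 0.094 = 0.04324
  Urn II: 0.06 × 0.12 = 0.0072
Normalizing constant = 0.09492.
Largest term belongs to Urn I, so Urn I is most probable.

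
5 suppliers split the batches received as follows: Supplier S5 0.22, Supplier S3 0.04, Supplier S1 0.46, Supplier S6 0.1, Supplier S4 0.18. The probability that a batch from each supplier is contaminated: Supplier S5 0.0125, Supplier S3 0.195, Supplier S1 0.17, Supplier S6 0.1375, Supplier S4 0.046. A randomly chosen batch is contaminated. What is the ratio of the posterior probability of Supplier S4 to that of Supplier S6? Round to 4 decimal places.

0.6022

By Bayes' rule, posterior ∝ prior × likelihood:
  Supplier S5: 0.22 × 0.0125 = 0.00275
  Supplier S3: 0.04 × 0.195 = 0.0078
  Supplier S1: 0.46 × 0.17 = 0.0782
  Supplier S6: 0.1 × 0.1375 = 0.01375
  Supplier S4: 0.18 × 0.046 = 0.00828
Normalizing constant = 0.11078.
The ratio is 0.00828 / 0.01375 (the normalizer cancels) = 0.6022.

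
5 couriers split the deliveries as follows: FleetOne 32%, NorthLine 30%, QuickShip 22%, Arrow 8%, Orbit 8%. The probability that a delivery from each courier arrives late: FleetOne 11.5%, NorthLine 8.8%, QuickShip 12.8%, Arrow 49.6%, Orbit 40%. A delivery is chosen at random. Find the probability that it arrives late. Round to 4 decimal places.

0.1630

By Bayes' rule, posterior ∝ prior × likelihood:
  FleetOne: 0.32 × 0.115 = 0.0368
  NorthLine: 0.3 × 0.088 = 0.0264
  QuickShip: 0.22 × 0.128 = 0.02816
  Arrow: 0.08 × 0.496 = 0.03968
  Orbit: 0.08 × 0.4 = 0.032
P(late) = 0.0368 + 0.0264 + 0.02816 + 0.03968 + 0.032 = 0.16304 → 0.1630.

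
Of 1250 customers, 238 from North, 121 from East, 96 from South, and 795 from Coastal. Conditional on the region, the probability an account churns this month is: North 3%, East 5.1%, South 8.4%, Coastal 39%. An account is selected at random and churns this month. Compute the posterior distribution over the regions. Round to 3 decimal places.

Prior × likelihood for each hypothesis:
  North: 0.1904 × 0.03 = 0.005712
  East: 0.0968 × 0.051 = 0.0049368
  South: 0.0768 × 0.084 = 0.0064512
  Coastal: 0.636 × 0.39 = 0.24804
Normalizing constant = 0.26514.
P(North | churn) = 0.005712/0.26514 ≈ 0.022
P(East | churn) = 0.0049368/0.26514 ≈ 0.019
P(South | churn) = 0.0064512/0.26514 ≈ 0.024
P(Coastal | churn) = 0.24804/0.26514 ≈ 0.936

North 0.022, East 0.019, South 0.024, Coastal 0.936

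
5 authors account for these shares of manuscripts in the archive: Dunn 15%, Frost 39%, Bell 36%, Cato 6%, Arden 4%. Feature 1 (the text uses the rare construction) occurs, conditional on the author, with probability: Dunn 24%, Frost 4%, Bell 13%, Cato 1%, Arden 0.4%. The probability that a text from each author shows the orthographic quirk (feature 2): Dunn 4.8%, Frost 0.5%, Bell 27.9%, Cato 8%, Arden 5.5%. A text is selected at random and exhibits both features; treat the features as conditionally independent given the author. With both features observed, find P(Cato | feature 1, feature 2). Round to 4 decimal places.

Unnormalized posteriors (prior × likelihood):
  Dunn: 0.15 × 0.24 × 0.048 = 0.001728
  Frost: 0.39 × 0.04 × 0.005 = 0.000078
  Bell: 0.36 × 0.13 × 0.279 = 0.0130572
  Cato: 0.06 × 0.01 × 0.08 = 0.000048
  Arden: 0.04 × 0.004 × 0.055 = 0.0000088
Normalizing constant = 0.01492.
P(Cato | evidence) = 0.000048 / 0.01492 ≈ 0.0032.

0.0032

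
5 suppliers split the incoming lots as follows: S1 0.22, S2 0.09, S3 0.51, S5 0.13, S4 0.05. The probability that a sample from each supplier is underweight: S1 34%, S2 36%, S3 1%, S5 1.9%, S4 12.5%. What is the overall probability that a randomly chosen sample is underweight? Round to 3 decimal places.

By Bayes' rule, posterior ∝ prior × likelihood:
  S1: 0.22 × 0.34 = 0.0748
  S2: 0.09 × 0.36 = 0.0324
  S3: 0.51 × 0.01 = 0.0051
  S5: 0.13 × 0.019 = 0.00247
  S4: 0.05 × 0.125 = 0.00625
P(underweight) = 0.0748 + 0.0324 + 0.0051 + 0.00247 + 0.00625 = 0.12102 → 0.121.

0.121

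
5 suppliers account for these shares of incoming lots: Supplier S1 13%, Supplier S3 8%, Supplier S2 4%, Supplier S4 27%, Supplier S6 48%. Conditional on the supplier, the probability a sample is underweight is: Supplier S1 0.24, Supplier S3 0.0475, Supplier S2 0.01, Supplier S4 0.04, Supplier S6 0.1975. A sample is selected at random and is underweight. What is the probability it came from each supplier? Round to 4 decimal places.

Prior × likelihood for each hypothesis:
  Supplier S1: 0.13 × 0.24 = 0.0312
  Supplier S3: 0.08 × 0.0475 = 0.0038
  Supplier S2: 0.04 × 0.01 = 0.0004
  Supplier S4: 0.27 × 0.04 = 0.0108
  Supplier S6: 0.48 × 0.1975 = 0.0948
Normalizing constant = 0.141.
P(Supplier S1 | underweight) = 0.0312/0.141 ≈ 0.2213
P(Supplier S3 | underweight) = 0.0038/0.141 ≈ 0.0270
P(Supplier S2 | underweight) = 0.0004/0.141 ≈ 0.0028
P(Supplier S4 | underweight) = 0.0108/0.141 ≈ 0.0766
P(Supplier S6 | underweight) = 0.0948/0.141 ≈ 0.6723
(Check: 0.2213+0.0270+0.0028+0.0766+0.6723 = 1.0000.)

Supplier S1 0.2213, Supplier S3 0.0270, Supplier S2 0.0028, Supplier S4 0.0766, Supplier S6 0.6723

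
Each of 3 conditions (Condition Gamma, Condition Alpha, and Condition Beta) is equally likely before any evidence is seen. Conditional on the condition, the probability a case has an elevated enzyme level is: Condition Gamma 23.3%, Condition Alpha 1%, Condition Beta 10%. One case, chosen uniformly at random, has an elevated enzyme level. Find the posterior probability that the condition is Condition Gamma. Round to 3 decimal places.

Since the prior is uniform, the posterior is proportional to the likelihood:
  Condition Gamma: 0.233
  Condition Alpha: 0.01
  Condition Beta: 0.1
Normalizing constant = 0.343.
P(Condition Gamma | evidence) = 0.233 / 0.343 ≈ 0.679.

0.679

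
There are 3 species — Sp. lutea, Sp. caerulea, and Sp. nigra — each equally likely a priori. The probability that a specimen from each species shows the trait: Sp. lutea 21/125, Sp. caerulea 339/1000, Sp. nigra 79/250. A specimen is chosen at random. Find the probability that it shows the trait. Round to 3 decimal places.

0.274

Since the prior is uniform, the posterior is proportional to the likelihood:
  Sp. lutea: 0.168
  Sp. caerulea: 0.339
  Sp. nigra: 0.316
P(trait) = (1/3) × (0.168 + 0.339 + 0.316) = 0.823/3 ≈ 0.274.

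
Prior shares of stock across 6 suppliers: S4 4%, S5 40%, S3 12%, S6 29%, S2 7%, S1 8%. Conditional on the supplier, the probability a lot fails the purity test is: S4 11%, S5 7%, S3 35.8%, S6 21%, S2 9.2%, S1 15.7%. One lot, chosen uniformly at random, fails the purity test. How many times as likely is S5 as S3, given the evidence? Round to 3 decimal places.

0.652

By Bayes' rule, posterior ∝ prior × likelihood:
  S4: 0.04 × 0.11 = 0.0044
  S5: 0.4 × 0.07 = 0.028
  S3: 0.12 × 0.358 = 0.04296
  S6: 0.29 × 0.21 = 0.0609
  S2: 0.07 × 0.092 = 0.00644
  S1: 0.08 × 0.157 = 0.01256
Normalizing constant = 0.15526.
The ratio is 0.028 / 0.04296 (the normalizer cancels) = 0.652.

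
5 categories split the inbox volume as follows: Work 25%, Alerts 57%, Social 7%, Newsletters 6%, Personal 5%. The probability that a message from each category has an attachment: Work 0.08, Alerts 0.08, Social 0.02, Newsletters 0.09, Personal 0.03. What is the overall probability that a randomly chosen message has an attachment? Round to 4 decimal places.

By Bayes' rule, posterior ∝ prior × likelihood:
  Work: 0.25 × 0.08 = 0.02
  Alerts: 0.57 × 0.08 = 0.0456
  Social: 0.07 × 0.02 = 0.0014
  Newsletters: 0.06 × 0.09 = 0.0054
  Personal: 0.05 × 0.03 = 0.0015
P(attachment) = 0.02 + 0.0456 + 0.0014 + 0.0054 + 0.0015 = 0.0739 → 0.0739.

0.0739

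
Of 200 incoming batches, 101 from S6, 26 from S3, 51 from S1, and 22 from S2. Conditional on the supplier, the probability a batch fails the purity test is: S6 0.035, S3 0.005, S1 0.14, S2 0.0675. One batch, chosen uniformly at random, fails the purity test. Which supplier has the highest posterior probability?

Prior × likelihood for each hypothesis:
  S6: 0.505 × 0.035 = 0.017675
  S3: 0.13 × 0.005 = 0.00065
  S1: 0.255 × 0.14 = 0.0357
  S2: 0.11 × 0.0675 = 0.007425
Sum = 0.06145.
Largest term belongs to S1, so S1 is most probable.

S1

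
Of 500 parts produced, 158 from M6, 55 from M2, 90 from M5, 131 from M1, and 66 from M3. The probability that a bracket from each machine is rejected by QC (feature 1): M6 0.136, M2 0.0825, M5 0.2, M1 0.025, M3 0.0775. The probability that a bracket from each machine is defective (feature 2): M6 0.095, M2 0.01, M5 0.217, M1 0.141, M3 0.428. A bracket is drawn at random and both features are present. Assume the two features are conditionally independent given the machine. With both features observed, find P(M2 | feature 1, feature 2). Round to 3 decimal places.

0.005

Prior × likelihood for each hypothesis:
  M6: 0.316 × 0.136 × 0.095 = 0.00408272
  M2: 0.11 × 0.0825 × 0.01 = 0.00009075
  M5: 0.18 × 0.2 × 0.217 = 0.007812
  M1: 0.262 × 0.025 × 0.141 = 0.00092355
  M3: 0.132 × 0.0775 × 0.428 = 0.00437844
Sum = 0.01728746.
P(M2 | evidence) = 0.00009075 / 0.01728746 ≈ 0.005.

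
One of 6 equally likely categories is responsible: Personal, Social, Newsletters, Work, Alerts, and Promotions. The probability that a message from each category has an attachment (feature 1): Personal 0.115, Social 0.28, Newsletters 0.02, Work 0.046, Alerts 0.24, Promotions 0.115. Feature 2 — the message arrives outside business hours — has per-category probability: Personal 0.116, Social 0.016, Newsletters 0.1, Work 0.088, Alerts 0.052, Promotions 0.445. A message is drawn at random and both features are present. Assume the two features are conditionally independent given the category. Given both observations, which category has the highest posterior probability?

With a uniform prior (1/6 each), posterior ∝ likelihood:
  Personal: 0.115 × 0.116 = 0.01334
  Social: 0.28 × 0.016 = 0.00448
  Newsletters: 0.02 × 0.1 = 0.002
  Work: 0.046 × 0.088 = 0.004048
  Alerts: 0.24 × 0.052 = 0.01248
  Promotions: 0.115 × 0.445 = 0.051175
Total = 0.087523.
Largest term belongs to Promotions, so Promotions is most probable.

Promotions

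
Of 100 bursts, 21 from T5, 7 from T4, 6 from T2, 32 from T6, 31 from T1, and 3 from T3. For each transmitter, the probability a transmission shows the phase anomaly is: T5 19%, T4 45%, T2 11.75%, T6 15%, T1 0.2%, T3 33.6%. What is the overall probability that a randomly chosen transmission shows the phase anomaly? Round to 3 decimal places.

0.137

Compute prior × likelihood for every hypothesis:
  T5: 0.21 × 0.19 = 0.0399
  T4: 0.07 × 0.45 = 0.0315
  T2: 0.06 × 0.1175 = 0.00705
  T6: 0.32 × 0.15 = 0.048
  T1: 0.31 × 0.002 = 0.00062
  T3: 0.03 × 0.336 = 0.01008
P(anomaly) = 0.0399 + 0.0315 + 0.00705 + 0.048 + 0.00062 + 0.01008 = 0.13715 → 0.137.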